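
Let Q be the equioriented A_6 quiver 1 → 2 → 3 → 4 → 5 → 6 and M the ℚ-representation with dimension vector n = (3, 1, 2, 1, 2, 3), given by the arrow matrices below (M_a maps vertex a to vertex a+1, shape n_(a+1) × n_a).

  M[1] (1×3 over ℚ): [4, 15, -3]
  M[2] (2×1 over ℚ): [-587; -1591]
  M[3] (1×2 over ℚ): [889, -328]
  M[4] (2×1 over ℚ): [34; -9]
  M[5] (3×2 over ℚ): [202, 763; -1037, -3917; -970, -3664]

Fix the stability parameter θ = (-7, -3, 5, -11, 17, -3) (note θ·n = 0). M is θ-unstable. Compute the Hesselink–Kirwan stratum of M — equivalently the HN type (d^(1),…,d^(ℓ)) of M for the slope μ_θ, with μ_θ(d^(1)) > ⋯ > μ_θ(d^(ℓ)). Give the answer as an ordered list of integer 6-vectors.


Barcode: M ≅ I[1,1]^2, I[1,6], I[3,3], I[5,6], I[6,6]. HN layers by μ_θ (4 steps, strictly decreasing):
  μ^(1)=7; μ^(2)=5; μ^(3)=-3; μ^(4)=-7

((0, 0, 0, 0, 2, 2); (0, 0, 1, 0, 0, 0); (0, 1, 1, 1, 0, 1); (3, 0, 0, 0, 0, 0))


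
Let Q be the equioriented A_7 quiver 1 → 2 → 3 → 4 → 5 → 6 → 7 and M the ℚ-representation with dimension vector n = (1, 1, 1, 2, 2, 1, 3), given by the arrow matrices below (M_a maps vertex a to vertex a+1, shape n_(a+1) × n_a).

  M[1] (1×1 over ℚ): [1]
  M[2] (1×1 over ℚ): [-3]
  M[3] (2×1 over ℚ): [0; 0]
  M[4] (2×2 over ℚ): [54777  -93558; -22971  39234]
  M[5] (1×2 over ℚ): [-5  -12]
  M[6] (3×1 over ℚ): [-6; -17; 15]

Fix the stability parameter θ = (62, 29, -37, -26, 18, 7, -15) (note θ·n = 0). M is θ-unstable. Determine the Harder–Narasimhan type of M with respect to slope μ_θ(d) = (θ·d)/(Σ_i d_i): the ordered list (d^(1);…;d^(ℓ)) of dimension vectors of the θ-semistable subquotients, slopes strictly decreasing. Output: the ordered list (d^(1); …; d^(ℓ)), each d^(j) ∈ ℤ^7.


Via rank(M_{q-1}∘⋯∘M_p): M ≅ I[1,3], I[4,4], I[4,7], I[5,5], I[7,7]^2.
μ_θ-semistable layers: μ^(1)=18; μ^(2)=10/3; μ^(3)=-15; μ^(4)=-26

((1, 1, 1, 0, 1, 0, 0); (0, 0, 0, 0, 1, 1, 1); (0, 0, 0, 0, 0, 0, 2); (0, 0, 0, 2, 0, 0, 0))


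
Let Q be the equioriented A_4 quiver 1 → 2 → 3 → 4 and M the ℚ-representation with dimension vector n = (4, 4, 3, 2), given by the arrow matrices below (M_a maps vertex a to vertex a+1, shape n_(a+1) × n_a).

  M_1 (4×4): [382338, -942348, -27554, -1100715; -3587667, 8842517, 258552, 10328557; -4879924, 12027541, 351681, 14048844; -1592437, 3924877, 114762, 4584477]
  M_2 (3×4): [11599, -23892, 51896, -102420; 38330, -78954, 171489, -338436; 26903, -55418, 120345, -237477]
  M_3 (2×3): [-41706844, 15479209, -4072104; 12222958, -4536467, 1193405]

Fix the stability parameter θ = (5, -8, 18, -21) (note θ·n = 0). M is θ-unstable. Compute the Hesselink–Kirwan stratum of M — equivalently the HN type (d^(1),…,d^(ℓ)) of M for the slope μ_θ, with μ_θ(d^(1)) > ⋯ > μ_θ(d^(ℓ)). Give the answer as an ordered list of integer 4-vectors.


Interval decomposition of M: I[1,1], I[1,3], I[1,4]^2, I[2,2].
HN type (ℓ=4): μ^(1)=18; μ^(2)=5; μ^(3)=-3/2; μ^(4)=-8

((0, 0, 1, 0); (1, 0, 0, 0); (3, 3, 2, 2); (0, 1, 0, 0))


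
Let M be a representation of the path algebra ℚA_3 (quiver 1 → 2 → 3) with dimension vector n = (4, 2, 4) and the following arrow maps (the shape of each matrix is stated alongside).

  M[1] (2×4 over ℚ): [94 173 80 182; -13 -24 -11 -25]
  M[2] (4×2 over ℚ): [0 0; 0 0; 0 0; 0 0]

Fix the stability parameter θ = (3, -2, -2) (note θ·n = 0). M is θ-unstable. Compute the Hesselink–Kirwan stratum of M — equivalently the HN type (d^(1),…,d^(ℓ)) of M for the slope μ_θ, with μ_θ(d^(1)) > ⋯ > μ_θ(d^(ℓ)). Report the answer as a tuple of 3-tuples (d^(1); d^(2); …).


Interval decomposition of M: I[1,1]^2, I[1,2]^2, I[3,3]^4.
HN type (ℓ=3): μ^(1)=3; μ^(2)=1/2; μ^(3)=-2

((2, 0, 0); (2, 2, 0); (0, 0, 4))


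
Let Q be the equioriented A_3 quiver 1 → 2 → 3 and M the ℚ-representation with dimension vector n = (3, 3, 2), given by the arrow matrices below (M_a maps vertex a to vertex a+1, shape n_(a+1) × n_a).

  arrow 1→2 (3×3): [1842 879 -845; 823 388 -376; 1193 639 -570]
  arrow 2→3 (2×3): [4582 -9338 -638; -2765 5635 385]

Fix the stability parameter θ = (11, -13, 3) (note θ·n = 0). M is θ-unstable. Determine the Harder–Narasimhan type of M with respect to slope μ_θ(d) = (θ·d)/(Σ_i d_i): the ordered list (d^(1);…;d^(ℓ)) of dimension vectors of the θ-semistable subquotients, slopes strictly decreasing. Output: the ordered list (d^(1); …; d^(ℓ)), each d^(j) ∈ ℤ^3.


Via rank(M_{q-1}∘⋯∘M_p): M ≅ I[1,2]^2, I[1,3], I[3,3].
μ_θ-semistable layers: μ^(1)=3; μ^(2)=-1

((0, 0, 2); (3, 3, 0))


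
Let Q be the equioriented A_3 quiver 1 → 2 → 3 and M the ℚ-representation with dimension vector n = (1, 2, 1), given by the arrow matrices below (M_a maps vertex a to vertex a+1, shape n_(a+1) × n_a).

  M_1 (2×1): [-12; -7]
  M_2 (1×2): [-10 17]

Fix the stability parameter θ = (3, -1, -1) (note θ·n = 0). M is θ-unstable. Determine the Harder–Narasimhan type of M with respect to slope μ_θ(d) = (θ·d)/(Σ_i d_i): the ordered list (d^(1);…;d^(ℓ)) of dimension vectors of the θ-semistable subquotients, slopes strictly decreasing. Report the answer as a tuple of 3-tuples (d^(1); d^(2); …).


Barcode: M ≅ I[1,3], I[2,2]. HN layers by μ_θ (2 steps, strictly decreasing):
  μ^(1)=1/3; μ^(2)=-1

((1, 1, 1); (0, 1, 0))


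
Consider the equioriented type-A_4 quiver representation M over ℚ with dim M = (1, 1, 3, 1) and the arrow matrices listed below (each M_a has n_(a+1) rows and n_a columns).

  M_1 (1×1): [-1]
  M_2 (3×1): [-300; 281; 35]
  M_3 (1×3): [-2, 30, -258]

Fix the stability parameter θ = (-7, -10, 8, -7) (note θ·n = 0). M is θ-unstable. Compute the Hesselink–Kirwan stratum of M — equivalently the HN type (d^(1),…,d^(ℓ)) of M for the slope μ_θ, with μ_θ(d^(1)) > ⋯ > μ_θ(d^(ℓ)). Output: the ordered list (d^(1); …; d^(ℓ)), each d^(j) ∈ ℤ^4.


Barcode: M ≅ I[1,3], I[3,3], I[3,4]. HN layers by μ_θ (3 steps, strictly decreasing):
  μ^(1)=8; μ^(2)=1/2; μ^(3)=-17/2

((0, 0, 2, 0); (0, 0, 1, 1); (1, 1, 0, 0))


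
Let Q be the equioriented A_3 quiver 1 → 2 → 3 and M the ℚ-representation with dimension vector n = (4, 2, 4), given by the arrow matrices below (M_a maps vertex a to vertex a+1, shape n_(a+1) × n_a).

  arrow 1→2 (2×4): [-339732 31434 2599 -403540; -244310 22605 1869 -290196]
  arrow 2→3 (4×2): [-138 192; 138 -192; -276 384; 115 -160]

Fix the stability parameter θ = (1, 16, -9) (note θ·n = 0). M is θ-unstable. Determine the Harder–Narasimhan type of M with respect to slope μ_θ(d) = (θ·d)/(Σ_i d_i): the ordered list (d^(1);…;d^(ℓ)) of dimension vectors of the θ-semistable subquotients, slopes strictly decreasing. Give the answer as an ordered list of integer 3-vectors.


Barcode: M ≅ I[1,1]^2, I[1,2], I[1,3], I[3,3]^3. HN layers by μ_θ (4 steps, strictly decreasing):
  μ^(1)=16; μ^(2)=7/2; μ^(3)=1; μ^(4)=-9

((0, 1, 0); (0, 1, 1); (4, 0, 0); (0, 0, 3))


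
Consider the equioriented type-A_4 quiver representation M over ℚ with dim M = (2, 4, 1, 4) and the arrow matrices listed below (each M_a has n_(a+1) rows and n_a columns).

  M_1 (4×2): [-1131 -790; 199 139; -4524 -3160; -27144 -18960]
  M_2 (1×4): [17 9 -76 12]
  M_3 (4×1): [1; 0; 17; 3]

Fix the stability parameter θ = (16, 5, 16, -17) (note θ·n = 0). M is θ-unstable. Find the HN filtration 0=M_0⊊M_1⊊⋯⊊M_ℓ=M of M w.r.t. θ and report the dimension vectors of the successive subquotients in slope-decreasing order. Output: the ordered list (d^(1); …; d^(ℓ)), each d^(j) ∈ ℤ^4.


Interval decomposition of M: I[1,2], I[1,4], I[2,2]^2, I[4,4]^3.
HN type (ℓ=3): μ^(1)=21/2; μ^(2)=5; μ^(3)=-17

((1, 1, 0, 0); (1, 3, 1, 1); (0, 0, 0, 3))


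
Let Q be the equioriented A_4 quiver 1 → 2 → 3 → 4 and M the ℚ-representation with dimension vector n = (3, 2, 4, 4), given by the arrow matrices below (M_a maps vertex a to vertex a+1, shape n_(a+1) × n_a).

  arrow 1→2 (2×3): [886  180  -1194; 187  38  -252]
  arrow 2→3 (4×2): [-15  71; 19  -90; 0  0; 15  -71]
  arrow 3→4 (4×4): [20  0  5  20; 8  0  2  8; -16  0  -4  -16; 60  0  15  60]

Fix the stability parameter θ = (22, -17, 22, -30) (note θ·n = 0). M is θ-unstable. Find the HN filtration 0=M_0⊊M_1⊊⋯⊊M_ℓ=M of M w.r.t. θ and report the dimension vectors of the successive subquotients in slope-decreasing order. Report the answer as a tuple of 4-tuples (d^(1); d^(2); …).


Via rank(M_{q-1}∘⋯∘M_p): M ≅ I[1,1], I[1,3]^2, I[3,3], I[3,4], I[4,4]^3.
μ_θ-semistable layers: μ^(1)=22; μ^(2)=5/2; μ^(3)=-4; μ^(4)=-30

((1, 0, 3, 0); (2, 2, 0, 0); (0, 0, 1, 1); (0, 0, 0, 3))


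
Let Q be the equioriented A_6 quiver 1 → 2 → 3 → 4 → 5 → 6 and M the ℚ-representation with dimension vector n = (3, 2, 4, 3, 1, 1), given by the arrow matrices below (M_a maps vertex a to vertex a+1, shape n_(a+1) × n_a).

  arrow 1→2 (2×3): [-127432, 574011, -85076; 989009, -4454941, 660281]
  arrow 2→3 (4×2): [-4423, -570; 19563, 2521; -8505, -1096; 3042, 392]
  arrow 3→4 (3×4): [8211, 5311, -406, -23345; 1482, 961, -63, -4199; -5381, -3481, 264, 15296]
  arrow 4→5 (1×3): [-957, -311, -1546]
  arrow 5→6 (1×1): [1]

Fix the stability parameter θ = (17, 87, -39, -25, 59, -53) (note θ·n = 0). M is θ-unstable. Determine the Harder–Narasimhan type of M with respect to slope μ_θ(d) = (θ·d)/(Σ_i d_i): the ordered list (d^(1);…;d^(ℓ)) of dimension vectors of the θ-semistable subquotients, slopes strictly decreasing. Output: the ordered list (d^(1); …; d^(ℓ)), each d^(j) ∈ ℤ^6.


Interval decomposition of M: I[1,1], I[1,4], I[1,6], I[3,3], I[3,4].
HN type (ℓ=5): μ^(1)=17; μ^(2)=10; μ^(3)=23/3; μ^(4)=-25; μ^(5)=-39

((1, 0, 0, 0, 0, 0); (1, 1, 1, 1, 0, 0); (1, 1, 1, 1, 1, 1); (0, 0, 0, 1, 0, 0); (0, 0, 2, 0, 0, 0))


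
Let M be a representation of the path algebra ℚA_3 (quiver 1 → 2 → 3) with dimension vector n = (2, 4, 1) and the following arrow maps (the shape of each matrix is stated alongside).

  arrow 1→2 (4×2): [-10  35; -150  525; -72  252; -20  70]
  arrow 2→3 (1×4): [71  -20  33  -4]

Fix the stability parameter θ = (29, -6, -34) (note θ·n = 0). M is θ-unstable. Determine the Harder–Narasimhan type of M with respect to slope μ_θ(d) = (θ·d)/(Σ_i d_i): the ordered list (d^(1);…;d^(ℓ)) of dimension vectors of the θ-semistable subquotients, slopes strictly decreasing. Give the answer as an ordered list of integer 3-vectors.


Via rank(M_{q-1}∘⋯∘M_p): M ≅ I[1,1], I[1,3], I[2,2]^3.
μ_θ-semistable layers: μ^(1)=29; μ^(2)=-11/3; μ^(3)=-6

((1, 0, 0); (1, 1, 1); (0, 3, 0))


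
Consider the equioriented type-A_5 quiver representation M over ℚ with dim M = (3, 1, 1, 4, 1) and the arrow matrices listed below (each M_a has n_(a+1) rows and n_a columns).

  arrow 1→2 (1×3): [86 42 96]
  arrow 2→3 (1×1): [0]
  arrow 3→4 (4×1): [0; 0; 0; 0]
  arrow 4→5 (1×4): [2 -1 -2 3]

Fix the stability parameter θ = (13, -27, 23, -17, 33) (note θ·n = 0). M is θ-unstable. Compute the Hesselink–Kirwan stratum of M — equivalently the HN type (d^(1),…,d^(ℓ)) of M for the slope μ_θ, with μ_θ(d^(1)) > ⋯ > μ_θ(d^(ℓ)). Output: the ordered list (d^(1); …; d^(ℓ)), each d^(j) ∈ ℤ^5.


Interval decomposition of M: I[1,1]^2, I[1,2], I[3,3], I[4,4]^3, I[4,5].
HN type (ℓ=5): μ^(1)=33; μ^(2)=23; μ^(3)=13; μ^(4)=-7; μ^(5)=-17

((0, 0, 0, 0, 1); (0, 0, 1, 0, 0); (2, 0, 0, 0, 0); (1, 1, 0, 0, 0); (0, 0, 0, 4, 0))


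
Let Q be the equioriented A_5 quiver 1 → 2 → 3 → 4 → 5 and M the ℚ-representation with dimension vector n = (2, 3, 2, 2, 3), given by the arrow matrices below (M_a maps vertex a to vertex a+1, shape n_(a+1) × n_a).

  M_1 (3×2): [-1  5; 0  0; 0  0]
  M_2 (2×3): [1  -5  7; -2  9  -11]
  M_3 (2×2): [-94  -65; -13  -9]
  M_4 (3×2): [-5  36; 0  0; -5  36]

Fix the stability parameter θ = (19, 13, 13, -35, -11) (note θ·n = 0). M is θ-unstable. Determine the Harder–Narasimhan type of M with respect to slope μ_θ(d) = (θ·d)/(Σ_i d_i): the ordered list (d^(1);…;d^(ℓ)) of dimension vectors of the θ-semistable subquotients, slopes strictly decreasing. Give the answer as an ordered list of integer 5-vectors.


Via rank(M_{q-1}∘⋯∘M_p): M ≅ I[1,1], I[1,4], I[2,2], I[2,5], I[5,5]^2.
μ_θ-semistable layers: μ^(1)=19; μ^(2)=13; μ^(3)=5/2; μ^(4)=-5; μ^(5)=-11

((1, 0, 0, 0, 0); (0, 1, 0, 0, 0); (1, 1, 1, 1, 0); (0, 1, 1, 1, 1); (0, 0, 0, 0, 2))


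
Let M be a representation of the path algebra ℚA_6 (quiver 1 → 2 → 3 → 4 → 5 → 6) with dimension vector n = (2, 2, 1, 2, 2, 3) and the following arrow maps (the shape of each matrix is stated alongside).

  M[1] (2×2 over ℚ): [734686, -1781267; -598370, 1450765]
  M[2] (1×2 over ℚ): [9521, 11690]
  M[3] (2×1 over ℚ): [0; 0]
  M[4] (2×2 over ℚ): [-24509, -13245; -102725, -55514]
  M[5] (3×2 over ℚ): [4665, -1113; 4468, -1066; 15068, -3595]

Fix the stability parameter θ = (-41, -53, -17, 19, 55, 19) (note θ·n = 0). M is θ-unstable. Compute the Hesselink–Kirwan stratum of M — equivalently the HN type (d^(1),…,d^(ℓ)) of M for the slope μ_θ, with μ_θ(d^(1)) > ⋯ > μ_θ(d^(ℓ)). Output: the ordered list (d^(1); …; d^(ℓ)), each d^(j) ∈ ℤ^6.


Interval decomposition of M: I[1,1], I[1,3], I[2,2], I[4,6]^2, I[6,6].
HN type (ℓ=6): μ^(1)=37; μ^(2)=19; μ^(3)=-17; μ^(4)=-41; μ^(5)=-47; μ^(6)=-53

((0, 0, 0, 0, 2, 2); (0, 0, 0, 2, 0, 1); (0, 0, 1, 0, 0, 0); (1, 0, 0, 0, 0, 0); (1, 1, 0, 0, 0, 0); (0, 1, 0, 0, 0, 0))


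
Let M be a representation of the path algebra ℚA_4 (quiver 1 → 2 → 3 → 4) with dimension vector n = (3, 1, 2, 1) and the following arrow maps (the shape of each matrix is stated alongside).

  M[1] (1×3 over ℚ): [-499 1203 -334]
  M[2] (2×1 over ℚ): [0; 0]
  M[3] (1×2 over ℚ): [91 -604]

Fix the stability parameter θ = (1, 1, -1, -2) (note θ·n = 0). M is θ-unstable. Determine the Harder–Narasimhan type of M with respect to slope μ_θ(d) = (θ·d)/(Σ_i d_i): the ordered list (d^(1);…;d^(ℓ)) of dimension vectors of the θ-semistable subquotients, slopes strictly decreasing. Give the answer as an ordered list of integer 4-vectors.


Barcode: M ≅ I[1,1]^2, I[1,2], I[3,3], I[3,4]. HN layers by μ_θ (3 steps, strictly decreasing):
  μ^(1)=1; μ^(2)=-1; μ^(3)=-3/2

((3, 1, 0, 0); (0, 0, 1, 0); (0, 0, 1, 1))


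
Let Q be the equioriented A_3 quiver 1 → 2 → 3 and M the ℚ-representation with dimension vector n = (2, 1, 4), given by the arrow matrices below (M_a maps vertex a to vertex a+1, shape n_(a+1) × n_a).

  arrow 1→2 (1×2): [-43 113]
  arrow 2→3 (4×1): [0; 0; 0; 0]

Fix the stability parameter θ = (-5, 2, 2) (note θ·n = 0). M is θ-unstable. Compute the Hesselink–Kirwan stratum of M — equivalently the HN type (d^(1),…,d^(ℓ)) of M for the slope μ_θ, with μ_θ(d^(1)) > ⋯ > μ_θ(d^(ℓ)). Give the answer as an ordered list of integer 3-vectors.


Via rank(M_{q-1}∘⋯∘M_p): M ≅ I[1,1], I[1,2], I[3,3]^4.
μ_θ-semistable layers: μ^(1)=2; μ^(2)=-5

((0, 1, 4); (2, 0, 0))


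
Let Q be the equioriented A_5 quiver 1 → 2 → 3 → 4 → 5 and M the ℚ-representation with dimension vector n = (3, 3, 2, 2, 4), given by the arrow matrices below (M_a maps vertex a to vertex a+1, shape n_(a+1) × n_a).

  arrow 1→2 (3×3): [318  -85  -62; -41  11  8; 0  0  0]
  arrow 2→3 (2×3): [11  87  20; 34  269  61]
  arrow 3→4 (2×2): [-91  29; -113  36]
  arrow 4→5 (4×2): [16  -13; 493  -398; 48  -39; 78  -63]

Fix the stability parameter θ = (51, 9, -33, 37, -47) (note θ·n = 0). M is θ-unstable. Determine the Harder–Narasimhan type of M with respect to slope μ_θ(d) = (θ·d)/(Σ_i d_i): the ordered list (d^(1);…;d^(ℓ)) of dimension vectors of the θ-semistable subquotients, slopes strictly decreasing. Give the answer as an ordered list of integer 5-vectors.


Barcode: M ≅ I[1,1], I[1,5]^2, I[2,2], I[5,5]^2. HN layers by μ_θ (4 steps, strictly decreasing):
  μ^(1)=51; μ^(2)=9; μ^(3)=17/5; μ^(4)=-47

((1, 0, 0, 0, 0); (0, 1, 0, 0, 0); (2, 2, 2, 2, 2); (0, 0, 0, 0, 2))


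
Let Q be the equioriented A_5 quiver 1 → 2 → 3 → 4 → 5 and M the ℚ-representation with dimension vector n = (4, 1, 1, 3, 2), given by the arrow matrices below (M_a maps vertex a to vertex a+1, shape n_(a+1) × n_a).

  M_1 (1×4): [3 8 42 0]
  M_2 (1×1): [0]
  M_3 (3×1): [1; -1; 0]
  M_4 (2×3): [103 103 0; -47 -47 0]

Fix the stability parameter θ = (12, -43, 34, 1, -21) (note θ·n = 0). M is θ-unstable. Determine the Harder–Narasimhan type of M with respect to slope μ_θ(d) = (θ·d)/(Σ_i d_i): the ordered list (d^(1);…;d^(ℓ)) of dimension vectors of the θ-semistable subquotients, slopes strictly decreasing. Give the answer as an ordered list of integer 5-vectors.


Interval decomposition of M: I[1,1]^3, I[1,2], I[3,4], I[4,4], I[4,5], I[5,5].
HN type (ℓ=6): μ^(1)=35/2; μ^(2)=12; μ^(3)=1; μ^(4)=-10; μ^(5)=-31/2; μ^(6)=-21

((0, 0, 1, 1, 0); (3, 0, 0, 0, 0); (0, 0, 0, 1, 0); (0, 0, 0, 1, 1); (1, 1, 0, 0, 0); (0, 0, 0, 0, 1))


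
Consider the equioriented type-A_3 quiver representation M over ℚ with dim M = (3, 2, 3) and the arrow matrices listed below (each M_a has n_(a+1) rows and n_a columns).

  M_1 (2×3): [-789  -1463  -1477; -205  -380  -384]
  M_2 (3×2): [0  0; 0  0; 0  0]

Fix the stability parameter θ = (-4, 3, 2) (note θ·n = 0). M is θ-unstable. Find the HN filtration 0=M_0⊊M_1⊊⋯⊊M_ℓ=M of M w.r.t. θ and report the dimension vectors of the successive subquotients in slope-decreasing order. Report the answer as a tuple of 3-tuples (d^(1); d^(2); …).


Interval decomposition of M: I[1,1], I[1,2]^2, I[3,3]^3.
HN type (ℓ=3): μ^(1)=3; μ^(2)=2; μ^(3)=-4

((0, 2, 0); (0, 0, 3); (3, 0, 0))


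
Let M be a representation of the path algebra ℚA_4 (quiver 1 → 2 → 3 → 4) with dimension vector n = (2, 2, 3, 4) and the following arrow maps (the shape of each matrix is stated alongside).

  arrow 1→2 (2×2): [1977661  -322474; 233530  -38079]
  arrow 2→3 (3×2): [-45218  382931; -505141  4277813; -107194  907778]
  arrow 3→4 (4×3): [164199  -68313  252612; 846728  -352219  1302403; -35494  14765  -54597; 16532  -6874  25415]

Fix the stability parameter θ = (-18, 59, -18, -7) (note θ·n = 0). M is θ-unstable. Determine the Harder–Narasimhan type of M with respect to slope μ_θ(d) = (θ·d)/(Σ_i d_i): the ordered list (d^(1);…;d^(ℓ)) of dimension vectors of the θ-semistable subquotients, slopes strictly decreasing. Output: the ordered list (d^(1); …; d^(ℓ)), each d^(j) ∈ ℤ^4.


Barcode: M ≅ I[1,4]^2, I[3,4], I[4,4]. HN layers by μ_θ (3 steps, strictly decreasing):
  μ^(1)=34/3; μ^(2)=-7; μ^(3)=-18

((0, 2, 2, 2); (0, 0, 0, 2); (2, 0, 1, 0))


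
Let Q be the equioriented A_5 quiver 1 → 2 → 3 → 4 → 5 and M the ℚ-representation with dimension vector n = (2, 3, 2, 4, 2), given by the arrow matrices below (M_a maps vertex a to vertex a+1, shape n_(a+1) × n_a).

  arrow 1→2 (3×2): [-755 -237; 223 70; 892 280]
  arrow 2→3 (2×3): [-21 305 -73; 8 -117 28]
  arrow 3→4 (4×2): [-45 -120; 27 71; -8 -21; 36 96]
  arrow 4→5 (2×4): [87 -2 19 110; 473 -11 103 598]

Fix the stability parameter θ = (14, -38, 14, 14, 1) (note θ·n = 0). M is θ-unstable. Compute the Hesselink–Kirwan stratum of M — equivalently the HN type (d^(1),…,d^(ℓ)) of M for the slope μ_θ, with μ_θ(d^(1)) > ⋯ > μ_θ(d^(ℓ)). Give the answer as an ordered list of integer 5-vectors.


Via rank(M_{q-1}∘⋯∘M_p): M ≅ I[1,5]^2, I[2,2], I[4,4]^2.
μ_θ-semistable layers: μ^(1)=14; μ^(2)=29/3; μ^(3)=-12; μ^(4)=-38

((0, 0, 0, 2, 0); (0, 0, 2, 2, 2); (2, 2, 0, 0, 0); (0, 1, 0, 0, 0))


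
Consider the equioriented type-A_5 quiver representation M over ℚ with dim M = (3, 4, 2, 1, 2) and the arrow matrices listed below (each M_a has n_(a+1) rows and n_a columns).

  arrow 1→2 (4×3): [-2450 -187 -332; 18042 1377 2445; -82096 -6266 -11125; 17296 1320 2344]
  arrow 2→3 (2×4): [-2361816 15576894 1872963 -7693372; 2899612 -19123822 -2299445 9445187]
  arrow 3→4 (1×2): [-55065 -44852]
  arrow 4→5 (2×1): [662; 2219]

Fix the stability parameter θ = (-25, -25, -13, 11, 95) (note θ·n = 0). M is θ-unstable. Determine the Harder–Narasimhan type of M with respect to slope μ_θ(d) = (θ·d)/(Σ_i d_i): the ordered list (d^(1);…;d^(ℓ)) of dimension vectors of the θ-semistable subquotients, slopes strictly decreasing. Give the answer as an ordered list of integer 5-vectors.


Interval decomposition of M: I[1,1], I[1,2], I[1,5], I[2,2], I[2,3], I[5,5].
HN type (ℓ=4): μ^(1)=95; μ^(2)=11; μ^(3)=-13; μ^(4)=-25

((0, 0, 0, 0, 2); (0, 0, 0, 1, 0); (0, 0, 2, 0, 0); (3, 4, 0, 0, 0))


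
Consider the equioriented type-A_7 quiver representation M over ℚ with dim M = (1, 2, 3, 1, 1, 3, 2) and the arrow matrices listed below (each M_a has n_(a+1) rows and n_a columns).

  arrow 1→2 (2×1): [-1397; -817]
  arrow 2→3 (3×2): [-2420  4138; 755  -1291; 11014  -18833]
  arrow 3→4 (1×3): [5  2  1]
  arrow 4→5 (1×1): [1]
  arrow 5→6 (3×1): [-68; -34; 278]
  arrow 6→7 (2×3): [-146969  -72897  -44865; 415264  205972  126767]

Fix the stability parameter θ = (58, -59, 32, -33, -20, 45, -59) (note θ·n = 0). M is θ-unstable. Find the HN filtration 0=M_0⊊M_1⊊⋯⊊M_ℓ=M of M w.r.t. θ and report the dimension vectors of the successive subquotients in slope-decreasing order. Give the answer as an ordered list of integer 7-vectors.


Via rank(M_{q-1}∘⋯∘M_p): M ≅ I[1,7], I[2,3], I[3,3], I[6,6], I[6,7].
μ_θ-semistable layers: μ^(1)=45; μ^(2)=32; μ^(3)=-36/7; μ^(4)=-7; μ^(5)=-59

((0, 0, 0, 0, 0, 1, 0); (0, 0, 2, 0, 0, 0, 0); (1, 1, 1, 1, 1, 1, 1); (0, 0, 0, 0, 0, 1, 1); (0, 1, 0, 0, 0, 0, 0))


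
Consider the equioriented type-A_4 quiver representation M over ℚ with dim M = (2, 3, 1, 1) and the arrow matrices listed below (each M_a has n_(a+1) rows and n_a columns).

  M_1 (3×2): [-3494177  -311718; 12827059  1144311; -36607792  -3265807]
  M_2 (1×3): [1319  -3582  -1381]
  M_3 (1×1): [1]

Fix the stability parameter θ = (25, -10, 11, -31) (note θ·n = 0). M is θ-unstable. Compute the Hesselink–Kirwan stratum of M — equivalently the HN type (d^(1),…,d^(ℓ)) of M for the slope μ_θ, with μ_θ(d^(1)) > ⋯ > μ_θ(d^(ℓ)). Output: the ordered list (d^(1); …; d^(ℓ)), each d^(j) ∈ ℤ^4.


Interval decomposition of M: I[1,2], I[1,4], I[2,2].
HN type (ℓ=3): μ^(1)=15/2; μ^(2)=-5/4; μ^(3)=-10

((1, 1, 0, 0); (1, 1, 1, 1); (0, 1, 0, 0))


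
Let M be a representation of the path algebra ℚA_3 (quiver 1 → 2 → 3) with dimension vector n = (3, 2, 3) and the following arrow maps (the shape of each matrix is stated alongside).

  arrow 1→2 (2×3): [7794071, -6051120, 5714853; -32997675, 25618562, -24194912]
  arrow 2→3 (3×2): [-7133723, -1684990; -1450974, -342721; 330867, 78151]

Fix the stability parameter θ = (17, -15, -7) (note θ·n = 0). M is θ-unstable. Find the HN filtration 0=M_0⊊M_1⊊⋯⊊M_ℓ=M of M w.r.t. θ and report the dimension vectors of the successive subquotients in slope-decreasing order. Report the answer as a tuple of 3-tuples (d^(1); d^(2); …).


Barcode: M ≅ I[1,1], I[1,3]^2, I[3,3]. HN layers by μ_θ (3 steps, strictly decreasing):
  μ^(1)=17; μ^(2)=-5/3; μ^(3)=-7

((1, 0, 0); (2, 2, 2); (0, 0, 1))


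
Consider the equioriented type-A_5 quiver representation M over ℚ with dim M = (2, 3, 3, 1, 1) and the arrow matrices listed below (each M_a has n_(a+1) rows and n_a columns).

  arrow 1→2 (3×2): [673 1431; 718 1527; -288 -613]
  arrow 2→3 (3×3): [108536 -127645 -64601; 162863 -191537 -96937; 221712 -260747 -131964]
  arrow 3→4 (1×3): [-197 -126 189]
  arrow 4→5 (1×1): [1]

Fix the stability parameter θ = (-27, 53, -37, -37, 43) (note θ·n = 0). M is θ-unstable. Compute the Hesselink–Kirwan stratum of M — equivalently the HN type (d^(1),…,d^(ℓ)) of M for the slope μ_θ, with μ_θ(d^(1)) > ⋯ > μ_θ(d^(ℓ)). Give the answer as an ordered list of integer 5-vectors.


Via rank(M_{q-1}∘⋯∘M_p): M ≅ I[1,3], I[1,5], I[2,3].
μ_θ-semistable layers: μ^(1)=43; μ^(2)=8; μ^(3)=-7; μ^(4)=-27

((0, 0, 0, 0, 1); (0, 2, 2, 0, 0); (0, 1, 1, 1, 0); (2, 0, 0, 0, 0))


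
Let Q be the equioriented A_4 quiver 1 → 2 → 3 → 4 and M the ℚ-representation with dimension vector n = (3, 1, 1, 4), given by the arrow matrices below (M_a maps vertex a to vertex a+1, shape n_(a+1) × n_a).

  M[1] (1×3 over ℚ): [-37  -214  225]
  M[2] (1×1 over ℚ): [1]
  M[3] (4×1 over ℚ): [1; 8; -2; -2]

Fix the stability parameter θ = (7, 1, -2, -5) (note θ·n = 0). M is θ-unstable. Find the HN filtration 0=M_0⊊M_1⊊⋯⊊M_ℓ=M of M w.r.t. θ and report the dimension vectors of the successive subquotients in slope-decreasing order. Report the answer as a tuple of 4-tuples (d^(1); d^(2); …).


Via rank(M_{q-1}∘⋯∘M_p): M ≅ I[1,1]^2, I[1,4], I[4,4]^3.
μ_θ-semistable layers: μ^(1)=7; μ^(2)=1/4; μ^(3)=-5

((2, 0, 0, 0); (1, 1, 1, 1); (0, 0, 0, 3))


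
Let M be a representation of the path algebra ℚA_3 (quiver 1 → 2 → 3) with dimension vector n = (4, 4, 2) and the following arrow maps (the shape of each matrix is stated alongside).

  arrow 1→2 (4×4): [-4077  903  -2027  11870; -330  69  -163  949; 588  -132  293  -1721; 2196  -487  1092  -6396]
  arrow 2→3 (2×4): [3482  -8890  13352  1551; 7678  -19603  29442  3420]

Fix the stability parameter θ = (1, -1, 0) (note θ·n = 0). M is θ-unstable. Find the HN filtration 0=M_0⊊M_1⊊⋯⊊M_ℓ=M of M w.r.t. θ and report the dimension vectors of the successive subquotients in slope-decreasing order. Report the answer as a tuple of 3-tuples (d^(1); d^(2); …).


Via rank(M_{q-1}∘⋯∘M_p): M ≅ I[1,1], I[1,2], I[1,3]^2, I[2,2].
μ_θ-semistable layers: μ^(1)=1; μ^(2)=0; μ^(3)=-1

((1, 0, 0); (3, 3, 2); (0, 1, 0))


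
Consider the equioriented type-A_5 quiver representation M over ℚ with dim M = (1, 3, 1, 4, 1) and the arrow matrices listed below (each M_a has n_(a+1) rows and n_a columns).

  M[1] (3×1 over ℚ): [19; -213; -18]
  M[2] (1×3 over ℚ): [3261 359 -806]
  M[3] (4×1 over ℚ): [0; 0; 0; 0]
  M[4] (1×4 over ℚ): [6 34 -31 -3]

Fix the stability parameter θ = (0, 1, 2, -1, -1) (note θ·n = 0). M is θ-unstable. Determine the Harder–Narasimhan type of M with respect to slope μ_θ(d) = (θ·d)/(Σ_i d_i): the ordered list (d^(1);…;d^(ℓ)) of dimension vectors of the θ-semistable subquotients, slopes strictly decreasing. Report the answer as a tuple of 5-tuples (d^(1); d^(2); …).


Via rank(M_{q-1}∘⋯∘M_p): M ≅ I[1,2], I[2,2], I[2,3], I[4,4]^3, I[4,5].
μ_θ-semistable layers: μ^(1)=2; μ^(2)=1; μ^(3)=0; μ^(4)=-1

((0, 0, 1, 0, 0); (0, 3, 0, 0, 0); (1, 0, 0, 0, 0); (0, 0, 0, 4, 1))


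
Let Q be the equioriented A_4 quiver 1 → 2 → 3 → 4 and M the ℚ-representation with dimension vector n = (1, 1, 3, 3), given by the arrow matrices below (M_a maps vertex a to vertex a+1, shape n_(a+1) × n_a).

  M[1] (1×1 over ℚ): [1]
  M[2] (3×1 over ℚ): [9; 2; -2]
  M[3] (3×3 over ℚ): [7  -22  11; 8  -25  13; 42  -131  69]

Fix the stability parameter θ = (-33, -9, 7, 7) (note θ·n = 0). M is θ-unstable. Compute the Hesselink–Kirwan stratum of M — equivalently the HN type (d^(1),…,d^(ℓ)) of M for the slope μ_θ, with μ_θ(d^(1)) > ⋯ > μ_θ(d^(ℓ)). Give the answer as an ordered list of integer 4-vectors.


Via rank(M_{q-1}∘⋯∘M_p): M ≅ I[1,4], I[3,3], I[3,4], I[4,4].
μ_θ-semistable layers: μ^(1)=7; μ^(2)=-9; μ^(3)=-33

((0, 0, 3, 3); (0, 1, 0, 0); (1, 0, 0, 0))


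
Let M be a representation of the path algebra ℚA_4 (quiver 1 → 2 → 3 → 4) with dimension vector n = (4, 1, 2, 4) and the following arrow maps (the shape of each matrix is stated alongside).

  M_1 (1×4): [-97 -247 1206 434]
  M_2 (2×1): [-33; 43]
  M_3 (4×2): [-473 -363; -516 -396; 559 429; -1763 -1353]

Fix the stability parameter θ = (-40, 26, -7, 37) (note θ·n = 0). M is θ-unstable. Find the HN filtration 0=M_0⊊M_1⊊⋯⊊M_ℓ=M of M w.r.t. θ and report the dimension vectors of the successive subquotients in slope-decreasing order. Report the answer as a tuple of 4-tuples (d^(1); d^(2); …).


Barcode: M ≅ I[1,1]^3, I[1,3], I[3,4], I[4,4]^3. HN layers by μ_θ (4 steps, strictly decreasing):
  μ^(1)=37; μ^(2)=19/2; μ^(3)=-7; μ^(4)=-40

((0, 0, 0, 4); (0, 1, 1, 0); (0, 0, 1, 0); (4, 0, 0, 0))


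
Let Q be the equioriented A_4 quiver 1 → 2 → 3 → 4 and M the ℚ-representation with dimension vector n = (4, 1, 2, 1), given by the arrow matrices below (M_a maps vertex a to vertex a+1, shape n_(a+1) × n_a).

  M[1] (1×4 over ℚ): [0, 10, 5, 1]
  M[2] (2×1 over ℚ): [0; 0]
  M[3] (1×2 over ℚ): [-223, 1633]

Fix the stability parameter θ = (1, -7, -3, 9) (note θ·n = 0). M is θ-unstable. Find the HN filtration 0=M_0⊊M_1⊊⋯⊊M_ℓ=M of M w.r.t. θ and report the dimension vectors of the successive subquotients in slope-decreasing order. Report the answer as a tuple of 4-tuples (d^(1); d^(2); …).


Barcode: M ≅ I[1,1]^3, I[1,2], I[3,3], I[3,4]. HN layers by μ_θ (3 steps, strictly decreasing):
  μ^(1)=9; μ^(2)=1; μ^(3)=-3

((0, 0, 0, 1); (3, 0, 0, 0); (1, 1, 2, 0))


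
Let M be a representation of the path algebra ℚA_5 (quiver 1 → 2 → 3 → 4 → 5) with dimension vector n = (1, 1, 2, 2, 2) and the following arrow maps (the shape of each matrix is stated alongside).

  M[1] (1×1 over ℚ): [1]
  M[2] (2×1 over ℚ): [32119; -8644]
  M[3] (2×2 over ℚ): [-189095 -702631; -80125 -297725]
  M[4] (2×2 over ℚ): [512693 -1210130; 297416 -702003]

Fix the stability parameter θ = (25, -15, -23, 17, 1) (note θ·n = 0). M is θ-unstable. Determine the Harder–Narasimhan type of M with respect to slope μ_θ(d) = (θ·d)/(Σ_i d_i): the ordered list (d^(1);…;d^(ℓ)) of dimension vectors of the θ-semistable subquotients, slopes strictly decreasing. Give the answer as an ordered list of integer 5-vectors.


Interval decomposition of M: I[1,5], I[3,3], I[4,5].
HN type (ℓ=3): μ^(1)=9; μ^(2)=-13/3; μ^(3)=-23

((0, 0, 0, 2, 2); (1, 1, 1, 0, 0); (0, 0, 1, 0, 0))


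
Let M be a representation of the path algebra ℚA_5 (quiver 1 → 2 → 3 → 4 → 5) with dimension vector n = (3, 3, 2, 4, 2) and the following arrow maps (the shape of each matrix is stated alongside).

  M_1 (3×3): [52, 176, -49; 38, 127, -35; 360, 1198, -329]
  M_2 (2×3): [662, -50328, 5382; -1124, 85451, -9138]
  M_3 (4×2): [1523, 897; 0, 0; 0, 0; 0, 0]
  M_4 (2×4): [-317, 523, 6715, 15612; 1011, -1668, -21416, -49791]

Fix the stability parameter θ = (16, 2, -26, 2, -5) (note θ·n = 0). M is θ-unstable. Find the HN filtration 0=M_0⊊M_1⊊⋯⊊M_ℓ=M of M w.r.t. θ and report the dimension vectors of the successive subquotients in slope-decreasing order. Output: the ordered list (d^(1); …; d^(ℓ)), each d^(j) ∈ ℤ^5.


Via rank(M_{q-1}∘⋯∘M_p): M ≅ I[1,1], I[1,2], I[1,5], I[2,3], I[4,4]^2, I[4,5].
μ_θ-semistable layers: μ^(1)=16; μ^(2)=9; μ^(3)=2; μ^(4)=-3/2; μ^(5)=-8/3; μ^(6)=-12

((1, 0, 0, 0, 0); (1, 1, 0, 0, 0); (0, 0, 0, 2, 0); (0, 0, 0, 2, 2); (1, 1, 1, 0, 0); (0, 1, 1, 0, 0))


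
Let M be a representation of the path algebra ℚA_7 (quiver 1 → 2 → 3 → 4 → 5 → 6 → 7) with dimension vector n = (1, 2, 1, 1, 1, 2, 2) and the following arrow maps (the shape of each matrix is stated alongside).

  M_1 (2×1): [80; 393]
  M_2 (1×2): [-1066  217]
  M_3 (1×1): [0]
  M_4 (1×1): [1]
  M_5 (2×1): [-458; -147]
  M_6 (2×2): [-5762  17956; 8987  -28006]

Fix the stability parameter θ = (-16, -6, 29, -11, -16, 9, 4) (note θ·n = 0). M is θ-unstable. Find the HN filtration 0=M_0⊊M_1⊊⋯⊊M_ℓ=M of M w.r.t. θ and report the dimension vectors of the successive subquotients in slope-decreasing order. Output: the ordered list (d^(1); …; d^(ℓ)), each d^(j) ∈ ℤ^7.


Interval decomposition of M: I[1,3], I[2,2], I[4,7], I[6,6], I[7,7].
HN type (ℓ=7): μ^(1)=29; μ^(2)=9; μ^(3)=13/2; μ^(4)=4; μ^(5)=-6; μ^(6)=-27/2; μ^(7)=-16

((0, 0, 1, 0, 0, 0, 0); (0, 0, 0, 0, 0, 1, 0); (0, 0, 0, 0, 0, 1, 1); (0, 0, 0, 0, 0, 0, 1); (0, 2, 0, 0, 0, 0, 0); (0, 0, 0, 1, 1, 0, 0); (1, 0, 0, 0, 0, 0, 0))


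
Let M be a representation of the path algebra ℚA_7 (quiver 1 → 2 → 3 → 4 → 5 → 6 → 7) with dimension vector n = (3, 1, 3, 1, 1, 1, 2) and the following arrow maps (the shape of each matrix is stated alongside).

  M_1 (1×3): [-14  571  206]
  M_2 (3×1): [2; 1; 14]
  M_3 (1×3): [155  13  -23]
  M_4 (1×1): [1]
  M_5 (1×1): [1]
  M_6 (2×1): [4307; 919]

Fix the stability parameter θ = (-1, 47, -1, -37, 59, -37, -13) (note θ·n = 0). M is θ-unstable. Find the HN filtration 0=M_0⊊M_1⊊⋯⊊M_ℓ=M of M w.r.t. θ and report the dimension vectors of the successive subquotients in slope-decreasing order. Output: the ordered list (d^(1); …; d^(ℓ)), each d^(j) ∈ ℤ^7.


Via rank(M_{q-1}∘⋯∘M_p): M ≅ I[1,1]^2, I[1,7], I[3,3]^2, I[7,7].
μ_θ-semistable layers: μ^(1)=3; μ^(2)=-1; μ^(3)=-13

((0, 1, 1, 1, 1, 1, 1); (3, 0, 2, 0, 0, 0, 0); (0, 0, 0, 0, 0, 0, 1))


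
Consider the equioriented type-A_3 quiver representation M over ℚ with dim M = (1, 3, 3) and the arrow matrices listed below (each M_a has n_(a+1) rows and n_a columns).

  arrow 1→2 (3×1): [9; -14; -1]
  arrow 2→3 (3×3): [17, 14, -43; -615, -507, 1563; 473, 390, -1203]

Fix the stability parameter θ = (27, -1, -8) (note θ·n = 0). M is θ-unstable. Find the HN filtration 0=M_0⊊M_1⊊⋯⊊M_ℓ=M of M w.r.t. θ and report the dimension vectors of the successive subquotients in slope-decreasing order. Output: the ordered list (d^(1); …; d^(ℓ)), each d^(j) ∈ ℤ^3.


Interval decomposition of M: I[1,2], I[2,3]^2, I[3,3].
HN type (ℓ=3): μ^(1)=13; μ^(2)=-9/2; μ^(3)=-8

((1, 1, 0); (0, 2, 2); (0, 0, 1))


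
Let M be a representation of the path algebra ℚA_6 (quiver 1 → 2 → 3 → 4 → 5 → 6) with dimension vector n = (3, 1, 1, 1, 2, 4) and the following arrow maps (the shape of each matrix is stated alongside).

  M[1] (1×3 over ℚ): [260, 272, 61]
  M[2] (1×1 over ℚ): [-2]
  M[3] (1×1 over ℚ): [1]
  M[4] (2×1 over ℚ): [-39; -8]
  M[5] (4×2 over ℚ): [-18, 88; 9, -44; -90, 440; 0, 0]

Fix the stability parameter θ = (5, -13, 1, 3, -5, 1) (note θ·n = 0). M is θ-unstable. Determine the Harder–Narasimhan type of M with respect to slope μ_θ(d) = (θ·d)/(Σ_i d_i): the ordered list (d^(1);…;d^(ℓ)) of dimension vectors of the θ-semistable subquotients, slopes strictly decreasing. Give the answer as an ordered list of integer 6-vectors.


Barcode: M ≅ I[1,1]^2, I[1,6], I[5,5], I[6,6]^3. HN layers by μ_θ (5 steps, strictly decreasing):
  μ^(1)=5; μ^(2)=1; μ^(3)=-1/3; μ^(4)=-4; μ^(5)=-5

((2, 0, 0, 0, 0, 0); (0, 0, 0, 0, 0, 4); (0, 0, 1, 1, 1, 0); (1, 1, 0, 0, 0, 0); (0, 0, 0, 0, 1, 0))


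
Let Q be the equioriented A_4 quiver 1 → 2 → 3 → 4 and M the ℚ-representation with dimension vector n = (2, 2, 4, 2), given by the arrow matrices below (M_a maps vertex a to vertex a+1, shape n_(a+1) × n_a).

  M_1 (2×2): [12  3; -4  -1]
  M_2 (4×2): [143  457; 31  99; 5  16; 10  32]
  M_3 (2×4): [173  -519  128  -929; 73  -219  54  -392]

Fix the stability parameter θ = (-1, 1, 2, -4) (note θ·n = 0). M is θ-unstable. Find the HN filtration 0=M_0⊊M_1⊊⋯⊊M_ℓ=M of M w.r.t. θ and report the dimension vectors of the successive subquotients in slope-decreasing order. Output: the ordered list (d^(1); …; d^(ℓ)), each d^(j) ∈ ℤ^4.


Via rank(M_{q-1}∘⋯∘M_p): M ≅ I[1,1], I[1,3], I[2,3], I[3,4]^2.
μ_θ-semistable layers: μ^(1)=2; μ^(2)=1; μ^(3)=-1

((0, 0, 2, 0); (0, 2, 0, 0); (2, 0, 2, 2))


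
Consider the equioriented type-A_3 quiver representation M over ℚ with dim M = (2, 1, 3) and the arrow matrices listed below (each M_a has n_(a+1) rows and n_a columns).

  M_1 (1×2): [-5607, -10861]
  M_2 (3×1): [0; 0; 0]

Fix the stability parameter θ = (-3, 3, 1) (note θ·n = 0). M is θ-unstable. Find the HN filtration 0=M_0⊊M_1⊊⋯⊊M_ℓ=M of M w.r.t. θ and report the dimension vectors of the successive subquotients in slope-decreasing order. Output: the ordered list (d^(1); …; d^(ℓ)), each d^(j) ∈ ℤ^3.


Interval decomposition of M: I[1,1], I[1,2], I[3,3]^3.
HN type (ℓ=3): μ^(1)=3; μ^(2)=1; μ^(3)=-3

((0, 1, 0); (0, 0, 3); (2, 0, 0))


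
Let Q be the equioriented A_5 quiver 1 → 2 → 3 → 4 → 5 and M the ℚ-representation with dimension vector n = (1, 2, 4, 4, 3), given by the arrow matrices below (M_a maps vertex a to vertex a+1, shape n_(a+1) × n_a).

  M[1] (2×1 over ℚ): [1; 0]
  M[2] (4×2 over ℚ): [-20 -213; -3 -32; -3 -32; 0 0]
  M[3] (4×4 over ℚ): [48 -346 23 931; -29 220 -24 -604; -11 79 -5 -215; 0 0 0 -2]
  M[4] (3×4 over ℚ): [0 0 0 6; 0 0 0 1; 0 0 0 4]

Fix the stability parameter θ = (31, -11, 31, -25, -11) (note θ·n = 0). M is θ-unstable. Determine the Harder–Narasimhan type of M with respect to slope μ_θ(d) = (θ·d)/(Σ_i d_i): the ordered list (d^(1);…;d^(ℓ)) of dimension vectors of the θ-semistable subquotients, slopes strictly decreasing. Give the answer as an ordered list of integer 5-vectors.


Interval decomposition of M: I[1,4], I[2,4], I[3,4], I[3,5], I[5,5]^2.
HN type (ℓ=4): μ^(1)=13/2; μ^(2)=3; μ^(3)=-5/3; μ^(4)=-11

((1, 1, 1, 1, 0); (0, 0, 2, 2, 0); (0, 0, 1, 1, 1); (0, 1, 0, 0, 2))


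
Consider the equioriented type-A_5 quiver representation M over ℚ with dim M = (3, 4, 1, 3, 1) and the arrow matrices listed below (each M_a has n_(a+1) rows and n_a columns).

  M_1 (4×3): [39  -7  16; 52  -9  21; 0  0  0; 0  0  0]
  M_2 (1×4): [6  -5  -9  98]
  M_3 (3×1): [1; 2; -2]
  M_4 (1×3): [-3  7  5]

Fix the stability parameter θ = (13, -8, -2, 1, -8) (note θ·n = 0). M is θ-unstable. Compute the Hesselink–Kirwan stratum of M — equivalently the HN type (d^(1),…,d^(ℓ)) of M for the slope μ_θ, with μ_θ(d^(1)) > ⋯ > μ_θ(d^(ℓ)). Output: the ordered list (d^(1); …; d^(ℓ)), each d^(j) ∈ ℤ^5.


Via rank(M_{q-1}∘⋯∘M_p): M ≅ I[1,1], I[1,2], I[1,5], I[2,2]^2, I[4,4]^2.
μ_θ-semistable layers: μ^(1)=13; μ^(2)=5/2; μ^(3)=1; μ^(4)=-4/5; μ^(5)=-8

((1, 0, 0, 0, 0); (1, 1, 0, 0, 0); (0, 0, 0, 2, 0); (1, 1, 1, 1, 1); (0, 2, 0, 0, 0))


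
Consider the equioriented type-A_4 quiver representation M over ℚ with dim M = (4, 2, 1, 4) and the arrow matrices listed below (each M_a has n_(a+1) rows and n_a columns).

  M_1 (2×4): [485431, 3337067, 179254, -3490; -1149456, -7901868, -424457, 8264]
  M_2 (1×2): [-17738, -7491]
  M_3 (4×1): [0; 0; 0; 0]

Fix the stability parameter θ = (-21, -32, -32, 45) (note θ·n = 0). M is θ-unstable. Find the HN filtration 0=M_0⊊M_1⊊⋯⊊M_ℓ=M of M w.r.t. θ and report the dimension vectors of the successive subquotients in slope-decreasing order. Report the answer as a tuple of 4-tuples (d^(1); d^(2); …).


Interval decomposition of M: I[1,1]^2, I[1,2], I[1,3], I[4,4]^4.
HN type (ℓ=4): μ^(1)=45; μ^(2)=-21; μ^(3)=-53/2; μ^(4)=-85/3

((0, 0, 0, 4); (2, 0, 0, 0); (1, 1, 0, 0); (1, 1, 1, 0))


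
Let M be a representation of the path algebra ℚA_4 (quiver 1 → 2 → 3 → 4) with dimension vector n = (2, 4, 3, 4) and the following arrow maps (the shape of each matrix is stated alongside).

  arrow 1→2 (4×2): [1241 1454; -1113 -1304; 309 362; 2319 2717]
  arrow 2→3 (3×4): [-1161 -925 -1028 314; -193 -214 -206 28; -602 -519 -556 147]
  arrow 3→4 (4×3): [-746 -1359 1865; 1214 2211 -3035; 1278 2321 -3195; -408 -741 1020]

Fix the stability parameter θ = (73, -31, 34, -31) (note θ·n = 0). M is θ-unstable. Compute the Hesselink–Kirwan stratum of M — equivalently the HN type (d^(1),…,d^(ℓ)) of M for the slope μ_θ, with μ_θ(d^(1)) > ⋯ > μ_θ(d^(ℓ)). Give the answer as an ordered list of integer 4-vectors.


Via rank(M_{q-1}∘⋯∘M_p): M ≅ I[1,4]^2, I[2,2], I[2,3], I[4,4]^2.
μ_θ-semistable layers: μ^(1)=34; μ^(2)=45/4; μ^(3)=-31

((0, 0, 1, 0); (2, 2, 2, 2); (0, 2, 0, 2))
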